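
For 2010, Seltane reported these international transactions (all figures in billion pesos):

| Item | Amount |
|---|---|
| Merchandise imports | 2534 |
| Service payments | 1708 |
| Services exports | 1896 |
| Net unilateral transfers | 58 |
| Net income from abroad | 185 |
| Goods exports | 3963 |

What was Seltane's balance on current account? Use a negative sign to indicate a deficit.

1860

Goods balance = 3963 - 2534 = 1429
Services balance = 1896 - 1708 = 188
Trade balance (goods + services) = 1429 + 188 = 1617
Net primary income = 185
Net secondary income = 58
Current account = 1617 + 185 + 58 = 1860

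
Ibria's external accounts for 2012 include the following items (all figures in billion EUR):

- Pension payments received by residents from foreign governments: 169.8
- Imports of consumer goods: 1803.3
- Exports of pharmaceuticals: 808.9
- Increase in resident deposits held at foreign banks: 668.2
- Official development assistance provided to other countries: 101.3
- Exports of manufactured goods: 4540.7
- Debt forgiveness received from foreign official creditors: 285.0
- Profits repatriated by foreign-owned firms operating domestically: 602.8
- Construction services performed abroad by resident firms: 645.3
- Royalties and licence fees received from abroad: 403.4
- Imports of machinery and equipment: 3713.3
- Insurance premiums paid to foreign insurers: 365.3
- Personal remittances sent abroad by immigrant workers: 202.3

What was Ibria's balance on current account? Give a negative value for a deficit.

Goods: -1803.3 + 808.9 - 3713.3 + 4540.7 = -167.0
Services: 403.4 + 645.3 - 365.3 = 683.4
Primary income: -602.8
Secondary income: -202.3 + 169.8 - 101.3 = -133.8
Current account = (-167.0) + 683.4 + (-602.8) + (-133.8) = -220.2
(Excluded from the current account — financial account: increase in resident deposits held at foreign banks 668.2; capital account: debt forgiveness received from foreign official creditors 285.0.)

-220.2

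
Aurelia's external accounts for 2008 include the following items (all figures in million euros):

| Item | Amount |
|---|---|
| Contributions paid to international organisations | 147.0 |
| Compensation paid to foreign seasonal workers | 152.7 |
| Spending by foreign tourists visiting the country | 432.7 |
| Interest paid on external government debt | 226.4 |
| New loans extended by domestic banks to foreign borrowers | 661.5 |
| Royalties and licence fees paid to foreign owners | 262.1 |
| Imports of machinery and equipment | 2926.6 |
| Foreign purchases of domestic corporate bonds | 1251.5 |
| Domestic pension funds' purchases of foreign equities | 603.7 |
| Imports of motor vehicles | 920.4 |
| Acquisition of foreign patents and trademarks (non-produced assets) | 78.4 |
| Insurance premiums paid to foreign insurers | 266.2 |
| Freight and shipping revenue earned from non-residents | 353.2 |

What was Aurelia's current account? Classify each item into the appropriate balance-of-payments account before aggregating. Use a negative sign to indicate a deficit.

-4115.5

Goods: -920.4 - 2926.6 = -3847.0
Services: -262.1 + 353.2 - 266.2 + 432.7 = 257.6
Primary income: -226.4 - 152.7 = -379.1
Secondary income: -147.0
Current account = (-3847.0) + 257.6 + (-379.1) + (-147.0) = -4115.5
(Excluded from the current account — financial account: new loans extended by domestic banks to foreign borrowers 661.5, foreign purchases of domestic corporate bonds 1251.5, domestic pension funds' purchases of foreign equities 603.7; capital account: acquisition of foreign patents and trademarks (non-produced assets) 78.4.)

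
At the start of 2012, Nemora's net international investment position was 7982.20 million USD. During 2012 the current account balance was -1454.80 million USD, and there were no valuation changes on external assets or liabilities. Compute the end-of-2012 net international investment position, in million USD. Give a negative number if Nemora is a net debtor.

With no valuation effects, change in NIIP = current account = -1454.80
End-of-year NIIP = 7982.20 + (-1454.80) = 6527.40

6527.40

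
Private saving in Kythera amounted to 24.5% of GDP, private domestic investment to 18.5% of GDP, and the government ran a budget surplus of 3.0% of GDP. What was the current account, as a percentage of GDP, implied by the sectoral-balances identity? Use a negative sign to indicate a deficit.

By the sectoral-balances identity, CA = (S_private - I) + (T - G).
Private balance = 24.5 - 18.5 = 6.0
Government balance (T - G) = 3.0
CA = 6.0 + 3.0 = 9.0

9.0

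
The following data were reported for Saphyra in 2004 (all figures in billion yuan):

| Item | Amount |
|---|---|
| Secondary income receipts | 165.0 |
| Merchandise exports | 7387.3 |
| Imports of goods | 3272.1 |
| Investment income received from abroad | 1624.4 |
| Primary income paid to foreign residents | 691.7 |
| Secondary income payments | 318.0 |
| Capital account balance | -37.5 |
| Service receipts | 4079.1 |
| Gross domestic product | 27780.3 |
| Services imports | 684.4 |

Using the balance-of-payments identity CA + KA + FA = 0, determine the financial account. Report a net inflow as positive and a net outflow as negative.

Goods balance = 7387.3 - 3272.1 = 4115.2
Services balance = 4079.1 - 684.4 = 3394.7
Trade balance (goods + services) = 4115.2 + 3394.7 = 7509.9
Net primary income = 1624.4 - 691.7 = 932.7
Net secondary income = 165.0 - 318.0 = -153.0
Current account = 7509.9 + 932.7 + (-153.0) = 8289.6
Financial account = -(8289.6 + (-37.5)) = -8252.1

-8252.1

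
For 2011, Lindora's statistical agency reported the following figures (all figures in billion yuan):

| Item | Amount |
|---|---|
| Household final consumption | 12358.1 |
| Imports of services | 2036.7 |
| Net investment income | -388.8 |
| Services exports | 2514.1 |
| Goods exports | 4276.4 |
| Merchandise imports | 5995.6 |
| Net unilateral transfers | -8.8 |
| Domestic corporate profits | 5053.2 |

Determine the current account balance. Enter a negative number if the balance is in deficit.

-1639.4

Goods balance = 4276.4 - 5995.6 = -1719.2
Services balance = 2514.1 - 2036.7 = 477.4
Trade balance (goods + services) = -1719.2 + 477.4 = -1241.8
Net primary income = -388.8
Net secondary income = -8.8
Current account = -1241.8 + (-388.8) + (-8.8) = -1639.4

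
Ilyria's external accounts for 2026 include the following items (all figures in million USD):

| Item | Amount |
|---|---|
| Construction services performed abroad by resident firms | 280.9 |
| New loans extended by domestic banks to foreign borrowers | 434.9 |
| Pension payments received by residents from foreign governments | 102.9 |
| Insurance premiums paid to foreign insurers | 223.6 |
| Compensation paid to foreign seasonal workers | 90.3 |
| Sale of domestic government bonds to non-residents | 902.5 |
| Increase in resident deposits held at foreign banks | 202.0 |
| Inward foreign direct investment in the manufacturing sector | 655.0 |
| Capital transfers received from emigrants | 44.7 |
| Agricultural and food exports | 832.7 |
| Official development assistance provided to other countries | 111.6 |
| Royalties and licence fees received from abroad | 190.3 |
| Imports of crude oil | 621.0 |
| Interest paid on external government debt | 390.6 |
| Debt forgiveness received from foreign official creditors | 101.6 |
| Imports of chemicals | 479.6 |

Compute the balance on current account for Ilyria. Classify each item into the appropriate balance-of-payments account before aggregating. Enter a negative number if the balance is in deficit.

-509.9

Goods: -621.0 + 832.7 - 479.6 = -267.9
Services: 190.3 + 280.9 - 223.6 = 247.6
Primary income: -90.3 - 390.6 = -480.9
Secondary income: -111.6 + 102.9 = -8.7
Current account = (-267.9) + 247.6 + (-480.9) + (-8.7) = -509.9
(Excluded from the current account — financial account: new loans extended by domestic banks to foreign borrowers 434.9, sale of domestic government bonds to non-residents 902.5, increase in resident deposits held at foreign banks 202.0, inward foreign direct investment in the manufacturing sector 655.0; capital account: capital transfers received from emigrants 44.7, debt forgiveness received from foreign official creditors 101.6.)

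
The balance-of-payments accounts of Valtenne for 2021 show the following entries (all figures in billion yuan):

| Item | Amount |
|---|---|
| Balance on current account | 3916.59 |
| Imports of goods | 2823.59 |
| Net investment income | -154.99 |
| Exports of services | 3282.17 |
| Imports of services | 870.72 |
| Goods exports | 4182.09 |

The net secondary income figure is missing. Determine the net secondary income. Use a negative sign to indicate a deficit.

301.63

Current account = goods balance + services balance + net primary income + net secondary income
Sum of the known components = 3614.96
Net secondary income = CA - (known components) = 3916.59 - 3614.96 = 301.63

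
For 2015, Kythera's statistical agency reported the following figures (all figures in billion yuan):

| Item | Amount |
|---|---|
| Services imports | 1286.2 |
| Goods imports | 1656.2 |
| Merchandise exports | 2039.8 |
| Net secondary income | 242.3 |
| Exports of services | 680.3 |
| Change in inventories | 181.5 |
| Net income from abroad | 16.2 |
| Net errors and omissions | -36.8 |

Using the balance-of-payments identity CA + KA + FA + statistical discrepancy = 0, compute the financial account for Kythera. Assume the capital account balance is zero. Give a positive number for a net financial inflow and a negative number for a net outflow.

0.6

Goods balance = 2039.8 - 1656.2 = 383.6
Services balance = 680.3 - 1286.2 = -605.9
Trade balance (goods + services) = 383.6 + (-605.9) = -222.3
Net primary income = 16.2
Net secondary income = 242.3
Current account = -222.3 + 16.2 + 242.3 = 36.2
Financial account = -(36.2 + (-36.8)) = 0.6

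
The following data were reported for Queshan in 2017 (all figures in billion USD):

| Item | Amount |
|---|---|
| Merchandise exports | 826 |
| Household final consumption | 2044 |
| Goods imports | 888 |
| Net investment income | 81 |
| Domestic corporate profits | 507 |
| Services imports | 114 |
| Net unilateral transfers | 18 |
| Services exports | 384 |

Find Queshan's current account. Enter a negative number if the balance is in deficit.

Goods balance = 826 - 888 = -62
Services balance = 384 - 114 = 270
Trade balance (goods + services) = -62 + 270 = 208
Net primary income = 81
Net secondary income = 18
Current account = 208 + 81 + 18 = 307

307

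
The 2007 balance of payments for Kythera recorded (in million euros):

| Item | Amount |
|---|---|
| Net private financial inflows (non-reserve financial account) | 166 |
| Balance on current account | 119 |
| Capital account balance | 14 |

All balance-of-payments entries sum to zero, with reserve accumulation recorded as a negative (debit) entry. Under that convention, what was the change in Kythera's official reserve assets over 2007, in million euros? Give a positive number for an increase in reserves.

299

Official reserve transactions balance = -(119 + 14 + 166) = -299
An accumulation of reserves is recorded as a debit (negative entry), so the change in the stock of reserves is the negative of that balance.
Change in official reserves = -(-299) = 299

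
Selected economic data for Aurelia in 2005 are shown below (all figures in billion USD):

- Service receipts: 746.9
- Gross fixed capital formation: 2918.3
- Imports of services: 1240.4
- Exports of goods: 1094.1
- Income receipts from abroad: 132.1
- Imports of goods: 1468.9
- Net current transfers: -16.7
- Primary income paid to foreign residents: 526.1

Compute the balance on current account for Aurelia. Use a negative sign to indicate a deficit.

Goods balance = 1094.1 - 1468.9 = -374.8
Services balance = 746.9 - 1240.4 = -493.5
Trade balance (goods + services) = -374.8 + (-493.5) = -868.3
Net primary income = 132.1 - 526.1 = -394.0
Net secondary income = -16.7
Current account = -868.3 + (-394.0) + (-16.7) = -1279.0

-1279.0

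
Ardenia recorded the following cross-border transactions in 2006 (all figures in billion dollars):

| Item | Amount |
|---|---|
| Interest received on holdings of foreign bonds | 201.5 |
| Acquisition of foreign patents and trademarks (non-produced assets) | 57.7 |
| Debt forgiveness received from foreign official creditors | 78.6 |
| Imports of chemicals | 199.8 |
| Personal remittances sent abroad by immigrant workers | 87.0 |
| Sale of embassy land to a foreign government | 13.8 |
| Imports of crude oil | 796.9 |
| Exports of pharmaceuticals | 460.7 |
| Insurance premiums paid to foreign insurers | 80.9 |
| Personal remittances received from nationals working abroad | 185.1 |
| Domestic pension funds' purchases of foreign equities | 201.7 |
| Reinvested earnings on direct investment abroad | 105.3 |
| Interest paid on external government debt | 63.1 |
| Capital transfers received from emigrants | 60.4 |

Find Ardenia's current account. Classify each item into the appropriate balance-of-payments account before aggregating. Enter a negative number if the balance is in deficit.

-275.1

Goods: -199.8 + 460.7 - 796.9 = -536.0
Services: -80.9
Primary income: 201.5 - 63.1 + 105.3 = 243.7
Secondary income: -87.0 + 185.1 = 98.1
Current account = (-536.0) + (-80.9) + 243.7 + 98.1 = -275.1
(Excluded from the current account — capital account: acquisition of foreign patents and trademarks (non-produced assets) 57.7, debt forgiveness received from foreign official creditors 78.6, sale of embassy land to a foreign government 13.8, capital transfers received from emigrants 60.4; financial account: domestic pension funds' purchases of foreign equities 201.7.)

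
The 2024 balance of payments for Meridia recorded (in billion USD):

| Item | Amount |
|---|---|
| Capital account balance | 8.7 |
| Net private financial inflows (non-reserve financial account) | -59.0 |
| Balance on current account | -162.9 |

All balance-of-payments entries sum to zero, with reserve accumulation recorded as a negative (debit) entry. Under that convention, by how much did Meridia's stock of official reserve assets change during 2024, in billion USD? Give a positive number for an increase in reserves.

-213.2

Official reserve transactions balance = -((-162.9) + 8.7 + (-59.0)) = 213.2
An accumulation of reserves is recorded as a debit (negative entry), so the change in the stock of reserves is the negative of that balance.
Change in official reserves = -(213.2) = -213.2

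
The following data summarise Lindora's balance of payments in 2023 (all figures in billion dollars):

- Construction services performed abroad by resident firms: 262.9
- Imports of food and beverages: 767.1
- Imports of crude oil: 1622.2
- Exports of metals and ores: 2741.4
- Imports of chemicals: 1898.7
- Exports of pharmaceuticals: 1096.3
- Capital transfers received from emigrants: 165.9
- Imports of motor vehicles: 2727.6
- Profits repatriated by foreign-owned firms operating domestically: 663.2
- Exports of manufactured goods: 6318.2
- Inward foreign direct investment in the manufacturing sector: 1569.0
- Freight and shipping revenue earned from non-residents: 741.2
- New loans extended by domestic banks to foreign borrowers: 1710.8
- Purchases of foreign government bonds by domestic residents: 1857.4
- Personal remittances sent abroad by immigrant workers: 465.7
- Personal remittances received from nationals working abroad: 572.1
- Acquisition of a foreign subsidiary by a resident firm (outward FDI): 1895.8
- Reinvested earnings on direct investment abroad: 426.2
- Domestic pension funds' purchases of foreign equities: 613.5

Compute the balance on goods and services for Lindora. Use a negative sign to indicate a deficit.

4144.4

Goods: -2727.6 - 1622.2 + 1096.3 - 1898.7 - 767.1 + 6318.2 + 2741.4 = 3140.3
Services: 262.9 + 741.2 = 1004.1
Trade balance = 3140.3 + 1004.1 = 4144.4
(Excluded from the trade balance — capital account: capital transfers received from emigrants 165.9; primary income: profits repatriated by foreign-owned firms operating domestically 663.2, reinvested earnings on direct investment abroad 426.2; financial account: inward foreign direct investment in the manufacturing sector 1569.0, new loans extended by domestic banks to foreign borrowers 1710.8, purchases of foreign government bonds by domestic residents 1857.4, acquisition of a foreign subsidiary by a resident firm (outward FDI) 1895.8, domestic pension funds' purchases of foreign equities 613.5; secondary income: personal remittances sent abroad by immigrant workers 465.7, personal remittances received from nationals working abroad 572.1.)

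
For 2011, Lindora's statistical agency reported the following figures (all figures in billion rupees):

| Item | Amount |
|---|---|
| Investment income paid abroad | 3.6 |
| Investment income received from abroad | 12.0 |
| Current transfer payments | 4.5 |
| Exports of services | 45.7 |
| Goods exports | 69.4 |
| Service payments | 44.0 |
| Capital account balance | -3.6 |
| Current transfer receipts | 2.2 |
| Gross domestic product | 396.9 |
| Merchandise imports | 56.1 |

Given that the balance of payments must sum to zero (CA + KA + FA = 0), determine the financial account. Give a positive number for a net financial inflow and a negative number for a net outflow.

-17.5

Goods balance = 69.4 - 56.1 = 13.3
Services balance = 45.7 - 44.0 = 1.7
Trade balance (goods + services) = 13.3 + 1.7 = 15.0
Net primary income = 12.0 - 3.6 = 8.4
Net secondary income = 2.2 - 4.5 = -2.3
Current account = 15.0 + 8.4 + (-2.3) = 21.1
Financial account = -(21.1 + (-3.6)) = -17.5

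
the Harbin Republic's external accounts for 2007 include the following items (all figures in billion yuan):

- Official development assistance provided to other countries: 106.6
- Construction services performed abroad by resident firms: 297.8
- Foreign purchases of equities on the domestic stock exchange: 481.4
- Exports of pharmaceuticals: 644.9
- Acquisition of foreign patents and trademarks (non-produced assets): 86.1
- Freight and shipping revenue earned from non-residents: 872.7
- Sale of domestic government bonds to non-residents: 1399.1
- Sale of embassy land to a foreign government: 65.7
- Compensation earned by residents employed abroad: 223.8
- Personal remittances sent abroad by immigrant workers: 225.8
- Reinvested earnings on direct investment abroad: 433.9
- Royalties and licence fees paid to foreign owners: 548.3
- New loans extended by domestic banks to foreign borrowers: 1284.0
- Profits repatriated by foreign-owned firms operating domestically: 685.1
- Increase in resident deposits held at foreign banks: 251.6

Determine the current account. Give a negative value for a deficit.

Goods: 644.9
Services: 872.7 - 548.3 + 297.8 = 622.2
Primary income: 223.8 - 685.1 + 433.9 = -27.4
Secondary income: -106.6 - 225.8 = -332.4
Current account = 644.9 + 622.2 + (-27.4) + (-332.4) = 907.3
(Excluded from the current account — financial account: foreign purchases of equities on the domestic stock exchange 481.4, sale of domestic government bonds to non-residents 1399.1, new loans extended by domestic banks to foreign borrowers 1284.0, increase in resident deposits held at foreign banks 251.6; capital account: acquisition of foreign patents and trademarks (non-produced assets) 86.1, sale of embassy land to a foreign government 65.7.)

907.3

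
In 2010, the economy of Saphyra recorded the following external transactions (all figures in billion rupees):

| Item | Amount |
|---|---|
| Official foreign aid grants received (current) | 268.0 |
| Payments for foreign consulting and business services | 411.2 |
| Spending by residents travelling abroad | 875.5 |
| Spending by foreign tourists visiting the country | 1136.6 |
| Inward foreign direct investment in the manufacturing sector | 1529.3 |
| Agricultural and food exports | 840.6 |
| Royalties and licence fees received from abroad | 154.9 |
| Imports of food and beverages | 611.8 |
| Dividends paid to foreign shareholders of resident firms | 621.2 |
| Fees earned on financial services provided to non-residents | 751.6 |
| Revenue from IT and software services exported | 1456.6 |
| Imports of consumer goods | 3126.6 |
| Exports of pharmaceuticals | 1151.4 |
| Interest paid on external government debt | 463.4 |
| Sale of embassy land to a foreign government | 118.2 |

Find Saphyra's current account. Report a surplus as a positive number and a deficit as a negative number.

Goods: 840.6 - 3126.6 + 1151.4 - 611.8 = -1746.4
Services: -875.5 + 751.6 + 1136.6 - 411.2 + 154.9 + 1456.6 = 2213.0
Primary income: -621.2 - 463.4 = -1084.6
Secondary income: 268.0
Current account = (-1746.4) + 2213.0 + (-1084.6) + 268.0 = -350.0
(Excluded from the current account — financial account: inward foreign direct investment in the manufacturing sector 1529.3; capital account: sale of embassy land to a foreign government 118.2.)

-350.0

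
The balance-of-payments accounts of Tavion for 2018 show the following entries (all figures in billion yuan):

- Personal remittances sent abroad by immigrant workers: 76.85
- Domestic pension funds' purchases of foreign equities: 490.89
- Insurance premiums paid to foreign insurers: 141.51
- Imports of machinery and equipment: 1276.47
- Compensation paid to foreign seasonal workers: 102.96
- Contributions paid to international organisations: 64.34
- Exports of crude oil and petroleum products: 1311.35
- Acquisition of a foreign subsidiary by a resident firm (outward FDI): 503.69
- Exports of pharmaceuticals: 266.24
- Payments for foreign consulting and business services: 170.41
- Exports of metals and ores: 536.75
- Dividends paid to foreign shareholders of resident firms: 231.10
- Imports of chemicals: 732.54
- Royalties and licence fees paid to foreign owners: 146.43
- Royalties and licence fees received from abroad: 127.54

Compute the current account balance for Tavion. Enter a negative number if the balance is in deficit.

-700.73

Goods: 266.24 - 732.54 + 536.75 + 1311.35 - 1276.47 = 105.33
Services: -170.41 + 127.54 - 146.43 - 141.51 = -330.81
Primary income: -231.10 - 102.96 = -334.06
Secondary income: -76.85 - 64.34 = -141.19
Current account = 105.33 + (-330.81) + (-334.06) + (-141.19) = -700.73
(Excluded from the current account — financial account: domestic pension funds' purchases of foreign equities 490.89, acquisition of a foreign subsidiary by a resident firm (outward FDI) 503.69.)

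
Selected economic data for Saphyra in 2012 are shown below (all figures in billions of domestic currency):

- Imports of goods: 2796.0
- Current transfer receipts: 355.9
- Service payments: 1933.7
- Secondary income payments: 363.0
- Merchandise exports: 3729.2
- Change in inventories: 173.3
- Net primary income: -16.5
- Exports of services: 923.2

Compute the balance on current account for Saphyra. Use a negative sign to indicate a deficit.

Goods balance = 3729.2 - 2796.0 = 933.2
Services balance = 923.2 - 1933.7 = -1010.5
Trade balance (goods + services) = 933.2 + (-1010.5) = -77.3
Net primary income = -16.5
Net secondary income = 355.9 - 363.0 = -7.1
Current account = -77.3 + (-16.5) + (-7.1) = -100.9

-100.9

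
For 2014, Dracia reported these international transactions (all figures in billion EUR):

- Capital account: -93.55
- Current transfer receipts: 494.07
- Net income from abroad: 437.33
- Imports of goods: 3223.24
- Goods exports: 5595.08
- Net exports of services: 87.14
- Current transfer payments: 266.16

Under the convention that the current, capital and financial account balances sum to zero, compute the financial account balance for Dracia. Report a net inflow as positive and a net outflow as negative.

-3030.67

Goods balance = 5595.08 - 3223.24 = 2371.84
Services balance = 87.14
Trade balance (goods + services) = 2371.84 + 87.14 = 2458.98
Net primary income = 437.33
Net secondary income = 494.07 - 266.16 = 227.91
Current account = 2458.98 + 437.33 + 227.91 = 3124.22
Financial account = -(3124.22 + (-93.55)) = -3030.67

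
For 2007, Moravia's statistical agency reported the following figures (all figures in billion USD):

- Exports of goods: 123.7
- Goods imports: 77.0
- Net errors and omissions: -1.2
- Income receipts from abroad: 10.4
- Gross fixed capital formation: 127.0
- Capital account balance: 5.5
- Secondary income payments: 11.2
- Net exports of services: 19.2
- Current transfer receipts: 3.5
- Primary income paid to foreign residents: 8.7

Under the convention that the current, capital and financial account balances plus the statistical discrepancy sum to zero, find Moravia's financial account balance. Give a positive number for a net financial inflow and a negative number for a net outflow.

Goods balance = 123.7 - 77.0 = 46.7
Services balance = 19.2
Trade balance (goods + services) = 46.7 + 19.2 = 65.9
Net primary income = 10.4 - 8.7 = 1.7
Net secondary income = 3.5 - 11.2 = -7.7
Current account = 65.9 + 1.7 + (-7.7) = 59.9
Financial account = -(59.9 + 5.5 + (-1.2)) = -64.2

-64.2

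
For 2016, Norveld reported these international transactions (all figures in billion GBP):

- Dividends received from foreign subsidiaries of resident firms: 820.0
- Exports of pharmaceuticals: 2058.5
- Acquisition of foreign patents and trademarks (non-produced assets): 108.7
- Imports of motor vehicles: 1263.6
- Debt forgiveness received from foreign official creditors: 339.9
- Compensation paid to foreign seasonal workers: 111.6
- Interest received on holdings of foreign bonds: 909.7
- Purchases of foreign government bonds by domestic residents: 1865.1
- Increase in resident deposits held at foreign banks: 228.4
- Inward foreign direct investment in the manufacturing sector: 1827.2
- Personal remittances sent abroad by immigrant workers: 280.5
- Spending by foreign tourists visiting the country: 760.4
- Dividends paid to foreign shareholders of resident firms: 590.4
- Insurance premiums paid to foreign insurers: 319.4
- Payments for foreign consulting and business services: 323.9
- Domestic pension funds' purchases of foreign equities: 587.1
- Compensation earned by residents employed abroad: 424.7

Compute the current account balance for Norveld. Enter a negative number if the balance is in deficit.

2083.9

Goods: 2058.5 - 1263.6 = 794.9
Services: -323.9 + 760.4 - 319.4 = 117.1
Primary income: 424.7 + 909.7 + 820.0 - 111.6 - 590.4 = 1452.4
Secondary income: -280.5
Current account = 794.9 + 117.1 + 1452.4 + (-280.5) = 2083.9
(Excluded from the current account — capital account: acquisition of foreign patents and trademarks (non-produced assets) 108.7, debt forgiveness received from foreign official creditors 339.9; financial account: purchases of foreign government bonds by domestic residents 1865.1, increase in resident deposits held at foreign banks 228.4, inward foreign direct investment in the manufacturing sector 1827.2, domestic pension funds' purchases of foreign equities 587.1.)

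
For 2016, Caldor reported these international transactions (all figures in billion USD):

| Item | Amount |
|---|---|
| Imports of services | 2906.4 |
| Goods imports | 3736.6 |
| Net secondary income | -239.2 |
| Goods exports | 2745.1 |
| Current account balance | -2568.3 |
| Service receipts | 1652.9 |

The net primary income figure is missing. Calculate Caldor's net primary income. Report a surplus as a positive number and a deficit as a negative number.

-84.1

Current account = goods balance + services balance + net primary income + net secondary income
Sum of the known components = -2484.2
Net primary income = CA - (known components) = -2568.3 - (-2484.2) = -84.1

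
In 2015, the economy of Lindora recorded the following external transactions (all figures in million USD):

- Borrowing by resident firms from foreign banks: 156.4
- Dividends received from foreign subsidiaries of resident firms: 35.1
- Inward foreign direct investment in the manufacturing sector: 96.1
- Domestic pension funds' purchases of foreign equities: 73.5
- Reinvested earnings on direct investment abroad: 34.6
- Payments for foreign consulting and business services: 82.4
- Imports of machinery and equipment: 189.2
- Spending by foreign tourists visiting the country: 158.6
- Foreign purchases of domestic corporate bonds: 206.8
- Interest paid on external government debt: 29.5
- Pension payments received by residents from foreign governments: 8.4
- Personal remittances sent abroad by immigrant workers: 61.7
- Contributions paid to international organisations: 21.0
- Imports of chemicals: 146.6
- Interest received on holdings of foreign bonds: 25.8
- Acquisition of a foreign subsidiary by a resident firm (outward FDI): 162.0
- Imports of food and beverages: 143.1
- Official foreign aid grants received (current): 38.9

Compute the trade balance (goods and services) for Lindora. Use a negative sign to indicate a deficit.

-402.7

Goods: -143.1 - 189.2 - 146.6 = -478.9
Services: 158.6 - 82.4 = 76.2
Trade balance = -478.9 + 76.2 = -402.7
(Excluded from the trade balance — financial account: borrowing by resident firms from foreign banks 156.4, inward foreign direct investment in the manufacturing sector 96.1, domestic pension funds' purchases of foreign equities 73.5, foreign purchases of domestic corporate bonds 206.8, acquisition of a foreign subsidiary by a resident firm (outward FDI) 162.0; primary income: dividends received from foreign subsidiaries of resident firms 35.1, reinvested earnings on direct investment abroad 34.6, interest paid on external government debt 29.5, interest received on holdings of foreign bonds 25.8; secondary income: pension payments received by residents from foreign governments 8.4, personal remittances sent abroad by immigrant workers 61.7, contributions paid to international organisations 21.0, official foreign aid grants received (current) 38.9.)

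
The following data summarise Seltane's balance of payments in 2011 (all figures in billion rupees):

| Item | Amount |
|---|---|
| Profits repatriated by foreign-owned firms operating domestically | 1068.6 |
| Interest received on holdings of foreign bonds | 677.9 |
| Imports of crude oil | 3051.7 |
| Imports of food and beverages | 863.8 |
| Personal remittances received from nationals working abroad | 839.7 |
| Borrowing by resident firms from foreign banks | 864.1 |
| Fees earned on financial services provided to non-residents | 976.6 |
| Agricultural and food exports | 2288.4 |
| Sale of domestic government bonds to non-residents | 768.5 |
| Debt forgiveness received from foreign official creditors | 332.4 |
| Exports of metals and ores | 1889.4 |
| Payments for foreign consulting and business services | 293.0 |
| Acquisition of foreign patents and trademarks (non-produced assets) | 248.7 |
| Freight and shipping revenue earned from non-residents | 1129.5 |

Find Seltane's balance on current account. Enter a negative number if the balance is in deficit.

2524.4

Goods: -863.8 + 2288.4 - 3051.7 + 1889.4 = 262.3
Services: -293.0 + 1129.5 + 976.6 = 1813.1
Primary income: 677.9 - 1068.6 = -390.7
Secondary income: 839.7
Current account = 262.3 + 1813.1 + (-390.7) + 839.7 = 2524.4
(Excluded from the current account — financial account: borrowing by resident firms from foreign banks 864.1, sale of domestic government bonds to non-residents 768.5; capital account: debt forgiveness received from foreign official creditors 332.4, acquisition of foreign patents and trademarks (non-produced assets) 248.7.)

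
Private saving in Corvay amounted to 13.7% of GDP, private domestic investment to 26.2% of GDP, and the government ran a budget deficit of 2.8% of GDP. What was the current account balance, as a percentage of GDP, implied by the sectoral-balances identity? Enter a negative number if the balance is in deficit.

By the sectoral-balances identity, CA = (S_private - I) + (T - G).
Private balance = 13.7 - 26.2 = -12.5
Government balance (T - G) = -2.8
CA = -12.5 + (-2.8) = -15.3

-15.3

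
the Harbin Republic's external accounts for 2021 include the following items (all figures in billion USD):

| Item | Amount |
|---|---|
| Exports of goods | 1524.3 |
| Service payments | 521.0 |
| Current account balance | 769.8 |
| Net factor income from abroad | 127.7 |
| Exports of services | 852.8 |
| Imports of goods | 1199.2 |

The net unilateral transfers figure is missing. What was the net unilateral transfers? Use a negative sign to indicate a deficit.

Current account = goods balance + services balance + net primary income + net secondary income
Sum of the known components = 784.6
Net unilateral transfers = CA - (known components) = 769.8 - 784.6 = -14.8

-14.8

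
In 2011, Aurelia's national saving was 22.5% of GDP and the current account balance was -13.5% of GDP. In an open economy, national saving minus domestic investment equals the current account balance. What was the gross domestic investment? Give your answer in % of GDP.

I = S - CA = 22.5 - (-13.5) = 36.0

36.0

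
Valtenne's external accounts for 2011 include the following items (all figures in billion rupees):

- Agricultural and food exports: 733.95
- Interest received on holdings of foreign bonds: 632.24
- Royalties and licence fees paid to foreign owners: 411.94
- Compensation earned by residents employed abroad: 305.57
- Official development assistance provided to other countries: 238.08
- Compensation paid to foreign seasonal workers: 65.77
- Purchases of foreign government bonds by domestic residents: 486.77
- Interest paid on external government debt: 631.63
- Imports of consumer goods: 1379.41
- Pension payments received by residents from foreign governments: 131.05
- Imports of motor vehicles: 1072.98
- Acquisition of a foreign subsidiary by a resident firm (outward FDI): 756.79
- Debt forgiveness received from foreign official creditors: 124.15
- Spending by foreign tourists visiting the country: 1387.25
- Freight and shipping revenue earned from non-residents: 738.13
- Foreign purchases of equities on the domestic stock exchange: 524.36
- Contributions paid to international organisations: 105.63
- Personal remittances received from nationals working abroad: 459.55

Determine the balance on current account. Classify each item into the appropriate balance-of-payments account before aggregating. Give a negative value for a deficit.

482.30

Goods: -1379.41 + 733.95 - 1072.98 = -1718.44
Services: 738.13 - 411.94 + 1387.25 = 1713.44
Primary income: -65.77 - 631.63 + 305.57 + 632.24 = 240.41
Secondary income: 131.05 + 459.55 - 238.08 - 105.63 = 246.89
Current account = (-1718.44) + 1713.44 + 240.41 + 246.89 = 482.30
(Excluded from the current account — financial account: purchases of foreign government bonds by domestic residents 486.77, acquisition of a foreign subsidiary by a resident firm (outward FDI) 756.79, foreign purchases of equities on the domestic stock exchange 524.36; capital account: debt forgiveness received from foreign official creditors 124.15.)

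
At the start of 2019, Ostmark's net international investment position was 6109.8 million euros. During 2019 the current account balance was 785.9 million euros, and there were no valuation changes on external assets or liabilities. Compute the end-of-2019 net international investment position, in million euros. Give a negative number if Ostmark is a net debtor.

6895.7

With no valuation effects, change in NIIP = current account = 785.9
End-of-year NIIP = 6109.8 + 785.9 = 6895.7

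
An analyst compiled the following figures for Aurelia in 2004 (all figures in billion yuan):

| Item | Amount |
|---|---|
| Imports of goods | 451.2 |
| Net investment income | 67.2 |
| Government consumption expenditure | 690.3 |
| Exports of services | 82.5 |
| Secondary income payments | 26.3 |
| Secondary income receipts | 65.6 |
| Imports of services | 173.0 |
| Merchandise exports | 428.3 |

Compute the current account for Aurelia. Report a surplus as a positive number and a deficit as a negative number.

Goods balance = 428.3 - 451.2 = -22.9
Services balance = 82.5 - 173.0 = -90.5
Trade balance (goods + services) = -22.9 + (-90.5) = -113.4
Net primary income = 67.2
Net secondary income = 65.6 - 26.3 = 39.3
Current account = -113.4 + 67.2 + 39.3 = -6.9

-6.9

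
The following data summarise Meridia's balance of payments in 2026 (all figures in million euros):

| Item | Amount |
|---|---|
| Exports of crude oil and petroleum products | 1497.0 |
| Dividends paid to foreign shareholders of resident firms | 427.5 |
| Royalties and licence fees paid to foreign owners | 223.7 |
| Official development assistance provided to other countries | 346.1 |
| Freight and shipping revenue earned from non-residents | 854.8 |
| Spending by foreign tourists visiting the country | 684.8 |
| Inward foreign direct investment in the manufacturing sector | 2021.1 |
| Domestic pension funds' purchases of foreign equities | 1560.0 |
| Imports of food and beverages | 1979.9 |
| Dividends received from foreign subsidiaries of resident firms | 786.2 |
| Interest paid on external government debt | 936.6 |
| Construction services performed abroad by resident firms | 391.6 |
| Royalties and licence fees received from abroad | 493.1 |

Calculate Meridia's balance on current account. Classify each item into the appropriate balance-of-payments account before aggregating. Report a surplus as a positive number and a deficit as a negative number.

Goods: 1497.0 - 1979.9 = -482.9
Services: 493.1 + 854.8 + 391.6 - 223.7 + 684.8 = 2200.6
Primary income: -427.5 + 786.2 - 936.6 = -577.9
Secondary income: -346.1
Current account = (-482.9) + 2200.6 + (-577.9) + (-346.1) = 793.7
(Excluded from the current account — financial account: inward foreign direct investment in the manufacturing sector 2021.1, domestic pension funds' purchases of foreign equities 1560.0.)

793.7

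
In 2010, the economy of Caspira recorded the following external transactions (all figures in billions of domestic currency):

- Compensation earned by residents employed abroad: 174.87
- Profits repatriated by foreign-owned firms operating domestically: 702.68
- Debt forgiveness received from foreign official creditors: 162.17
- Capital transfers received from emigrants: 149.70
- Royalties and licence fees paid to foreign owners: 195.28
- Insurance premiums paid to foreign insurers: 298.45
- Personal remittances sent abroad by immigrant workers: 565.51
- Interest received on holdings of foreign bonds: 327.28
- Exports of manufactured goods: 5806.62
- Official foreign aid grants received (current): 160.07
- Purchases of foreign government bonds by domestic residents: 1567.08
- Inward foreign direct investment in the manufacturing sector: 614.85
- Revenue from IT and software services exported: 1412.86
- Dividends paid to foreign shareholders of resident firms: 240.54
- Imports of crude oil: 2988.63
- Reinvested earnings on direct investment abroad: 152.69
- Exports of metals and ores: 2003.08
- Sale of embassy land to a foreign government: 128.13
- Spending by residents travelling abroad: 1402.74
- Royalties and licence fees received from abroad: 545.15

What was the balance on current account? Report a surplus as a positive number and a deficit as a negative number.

Goods: -2988.63 + 2003.08 + 5806.62 = 4821.07
Services: 1412.86 - 298.45 - 195.28 + 545.15 - 1402.74 = 61.54
Primary income: 327.28 + 174.87 + 152.69 - 702.68 - 240.54 = -288.38
Secondary income: 160.07 - 565.51 = -405.44
Current account = 4821.07 + 61.54 + (-288.38) + (-405.44) = 4188.79
(Excluded from the current account — capital account: debt forgiveness received from foreign official creditors 162.17, capital transfers received from emigrants 149.70, sale of embassy land to a foreign government 128.13; financial account: purchases of foreign government bonds by domestic residents 1567.08, inward foreign direct investment in the manufacturing sector 614.85.)

4188.79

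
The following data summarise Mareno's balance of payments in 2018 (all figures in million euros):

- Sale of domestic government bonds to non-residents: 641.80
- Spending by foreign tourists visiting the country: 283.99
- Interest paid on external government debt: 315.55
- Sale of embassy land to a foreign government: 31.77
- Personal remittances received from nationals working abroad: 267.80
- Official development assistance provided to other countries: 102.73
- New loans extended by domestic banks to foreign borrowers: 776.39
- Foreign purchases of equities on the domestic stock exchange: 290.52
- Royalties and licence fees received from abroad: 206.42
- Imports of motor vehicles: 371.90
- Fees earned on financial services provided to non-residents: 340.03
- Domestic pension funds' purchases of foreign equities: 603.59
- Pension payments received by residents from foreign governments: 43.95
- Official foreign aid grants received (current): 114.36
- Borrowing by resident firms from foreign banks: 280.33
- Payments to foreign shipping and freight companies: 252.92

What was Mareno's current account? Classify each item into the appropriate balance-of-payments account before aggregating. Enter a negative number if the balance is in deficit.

213.45

Goods: -371.90
Services: 283.99 + 340.03 + 206.42 - 252.92 = 577.52
Primary income: -315.55
Secondary income: -102.73 + 267.80 + 43.95 + 114.36 = 323.38
Current account = (-371.90) + 577.52 + (-315.55) + 323.38 = 213.45
(Excluded from the current account — financial account: sale of domestic government bonds to non-residents 641.80, new loans extended by domestic banks to foreign borrowers 776.39, foreign purchases of equities on the domestic stock exchange 290.52, domestic pension funds' purchases of foreign equities 603.59, borrowing by resident firms from foreign banks 280.33; capital account: sale of embassy land to a foreign government 31.77.)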